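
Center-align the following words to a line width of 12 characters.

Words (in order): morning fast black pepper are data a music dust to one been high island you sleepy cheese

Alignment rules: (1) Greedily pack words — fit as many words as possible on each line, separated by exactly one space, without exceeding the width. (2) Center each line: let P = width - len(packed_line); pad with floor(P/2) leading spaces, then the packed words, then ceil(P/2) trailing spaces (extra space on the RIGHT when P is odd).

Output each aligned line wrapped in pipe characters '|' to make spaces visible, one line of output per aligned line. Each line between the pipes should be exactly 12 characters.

Answer: |morning fast|
|black pepper|
| are data a |
| music dust |
|to one been |
|high island |
| you sleepy |
|   cheese   |

Derivation:
Line 1: ['morning', 'fast'] (min_width=12, slack=0)
Line 2: ['black', 'pepper'] (min_width=12, slack=0)
Line 3: ['are', 'data', 'a'] (min_width=10, slack=2)
Line 4: ['music', 'dust'] (min_width=10, slack=2)
Line 5: ['to', 'one', 'been'] (min_width=11, slack=1)
Line 6: ['high', 'island'] (min_width=11, slack=1)
Line 7: ['you', 'sleepy'] (min_width=10, slack=2)
Line 8: ['cheese'] (min_width=6, slack=6)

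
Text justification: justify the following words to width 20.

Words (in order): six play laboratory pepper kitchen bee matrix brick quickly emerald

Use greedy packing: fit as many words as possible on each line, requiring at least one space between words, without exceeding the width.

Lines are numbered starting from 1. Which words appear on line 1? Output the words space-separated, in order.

Line 1: ['six', 'play', 'laboratory'] (min_width=19, slack=1)
Line 2: ['pepper', 'kitchen', 'bee'] (min_width=18, slack=2)
Line 3: ['matrix', 'brick', 'quickly'] (min_width=20, slack=0)
Line 4: ['emerald'] (min_width=7, slack=13)

Answer: six play laboratory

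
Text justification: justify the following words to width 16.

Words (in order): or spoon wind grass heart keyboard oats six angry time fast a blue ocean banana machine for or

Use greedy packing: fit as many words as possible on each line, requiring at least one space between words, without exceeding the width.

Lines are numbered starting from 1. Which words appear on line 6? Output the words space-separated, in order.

Answer: ocean banana

Derivation:
Line 1: ['or', 'spoon', 'wind'] (min_width=13, slack=3)
Line 2: ['grass', 'heart'] (min_width=11, slack=5)
Line 3: ['keyboard', 'oats'] (min_width=13, slack=3)
Line 4: ['six', 'angry', 'time'] (min_width=14, slack=2)
Line 5: ['fast', 'a', 'blue'] (min_width=11, slack=5)
Line 6: ['ocean', 'banana'] (min_width=12, slack=4)
Line 7: ['machine', 'for', 'or'] (min_width=14, slack=2)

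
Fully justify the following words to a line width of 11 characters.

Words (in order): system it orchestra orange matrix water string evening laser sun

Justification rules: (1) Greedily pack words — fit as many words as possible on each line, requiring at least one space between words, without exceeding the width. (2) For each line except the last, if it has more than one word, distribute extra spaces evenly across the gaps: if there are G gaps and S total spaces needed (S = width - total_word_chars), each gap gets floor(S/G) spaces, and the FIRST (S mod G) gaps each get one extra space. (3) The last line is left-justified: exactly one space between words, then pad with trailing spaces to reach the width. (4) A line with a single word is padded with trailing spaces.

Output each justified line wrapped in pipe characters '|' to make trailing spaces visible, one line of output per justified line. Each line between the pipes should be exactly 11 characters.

Line 1: ['system', 'it'] (min_width=9, slack=2)
Line 2: ['orchestra'] (min_width=9, slack=2)
Line 3: ['orange'] (min_width=6, slack=5)
Line 4: ['matrix'] (min_width=6, slack=5)
Line 5: ['water'] (min_width=5, slack=6)
Line 6: ['string'] (min_width=6, slack=5)
Line 7: ['evening'] (min_width=7, slack=4)
Line 8: ['laser', 'sun'] (min_width=9, slack=2)

Answer: |system   it|
|orchestra  |
|orange     |
|matrix     |
|water      |
|string     |
|evening    |
|laser sun  |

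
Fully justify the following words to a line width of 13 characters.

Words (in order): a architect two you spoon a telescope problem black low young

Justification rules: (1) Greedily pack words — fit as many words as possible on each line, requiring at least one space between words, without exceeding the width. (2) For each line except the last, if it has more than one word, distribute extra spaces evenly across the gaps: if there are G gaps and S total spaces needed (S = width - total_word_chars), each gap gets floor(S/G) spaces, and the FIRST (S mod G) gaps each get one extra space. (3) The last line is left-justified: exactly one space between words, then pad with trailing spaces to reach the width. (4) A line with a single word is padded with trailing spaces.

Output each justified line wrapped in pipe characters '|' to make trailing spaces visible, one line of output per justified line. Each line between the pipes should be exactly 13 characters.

Line 1: ['a', 'architect'] (min_width=11, slack=2)
Line 2: ['two', 'you', 'spoon'] (min_width=13, slack=0)
Line 3: ['a', 'telescope'] (min_width=11, slack=2)
Line 4: ['problem', 'black'] (min_width=13, slack=0)
Line 5: ['low', 'young'] (min_width=9, slack=4)

Answer: |a   architect|
|two you spoon|
|a   telescope|
|problem black|
|low young    |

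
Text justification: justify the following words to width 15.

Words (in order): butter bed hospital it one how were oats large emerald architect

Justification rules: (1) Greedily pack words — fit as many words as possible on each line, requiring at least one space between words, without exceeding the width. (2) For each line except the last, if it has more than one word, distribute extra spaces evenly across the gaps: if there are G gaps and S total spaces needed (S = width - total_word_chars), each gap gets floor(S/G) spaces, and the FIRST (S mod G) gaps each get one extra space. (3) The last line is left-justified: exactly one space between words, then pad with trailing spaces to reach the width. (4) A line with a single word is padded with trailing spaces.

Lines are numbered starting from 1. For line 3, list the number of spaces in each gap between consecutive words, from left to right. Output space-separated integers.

Line 1: ['butter', 'bed'] (min_width=10, slack=5)
Line 2: ['hospital', 'it', 'one'] (min_width=15, slack=0)
Line 3: ['how', 'were', 'oats'] (min_width=13, slack=2)
Line 4: ['large', 'emerald'] (min_width=13, slack=2)
Line 5: ['architect'] (min_width=9, slack=6)

Answer: 2 2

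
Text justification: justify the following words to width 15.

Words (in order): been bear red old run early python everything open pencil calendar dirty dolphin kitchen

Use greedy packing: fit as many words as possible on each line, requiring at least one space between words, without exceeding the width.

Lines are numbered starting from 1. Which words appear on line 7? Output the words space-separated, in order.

Answer: kitchen

Derivation:
Line 1: ['been', 'bear', 'red'] (min_width=13, slack=2)
Line 2: ['old', 'run', 'early'] (min_width=13, slack=2)
Line 3: ['python'] (min_width=6, slack=9)
Line 4: ['everything', 'open'] (min_width=15, slack=0)
Line 5: ['pencil', 'calendar'] (min_width=15, slack=0)
Line 6: ['dirty', 'dolphin'] (min_width=13, slack=2)
Line 7: ['kitchen'] (min_width=7, slack=8)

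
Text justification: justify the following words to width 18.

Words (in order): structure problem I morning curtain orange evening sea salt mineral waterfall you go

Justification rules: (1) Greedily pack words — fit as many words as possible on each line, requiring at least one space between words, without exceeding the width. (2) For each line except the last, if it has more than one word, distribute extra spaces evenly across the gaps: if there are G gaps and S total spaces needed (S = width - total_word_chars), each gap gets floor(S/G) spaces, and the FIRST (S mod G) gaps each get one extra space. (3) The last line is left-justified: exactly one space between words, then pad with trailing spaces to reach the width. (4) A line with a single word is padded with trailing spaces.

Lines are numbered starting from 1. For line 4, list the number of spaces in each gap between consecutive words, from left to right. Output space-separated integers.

Line 1: ['structure', 'problem'] (min_width=17, slack=1)
Line 2: ['I', 'morning', 'curtain'] (min_width=17, slack=1)
Line 3: ['orange', 'evening', 'sea'] (min_width=18, slack=0)
Line 4: ['salt', 'mineral'] (min_width=12, slack=6)
Line 5: ['waterfall', 'you', 'go'] (min_width=16, slack=2)

Answer: 7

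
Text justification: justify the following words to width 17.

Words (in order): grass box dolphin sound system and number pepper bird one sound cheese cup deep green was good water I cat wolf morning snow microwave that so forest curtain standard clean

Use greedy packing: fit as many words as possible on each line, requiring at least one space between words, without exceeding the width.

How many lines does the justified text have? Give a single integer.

Answer: 11

Derivation:
Line 1: ['grass', 'box', 'dolphin'] (min_width=17, slack=0)
Line 2: ['sound', 'system', 'and'] (min_width=16, slack=1)
Line 3: ['number', 'pepper'] (min_width=13, slack=4)
Line 4: ['bird', 'one', 'sound'] (min_width=14, slack=3)
Line 5: ['cheese', 'cup', 'deep'] (min_width=15, slack=2)
Line 6: ['green', 'was', 'good'] (min_width=14, slack=3)
Line 7: ['water', 'I', 'cat', 'wolf'] (min_width=16, slack=1)
Line 8: ['morning', 'snow'] (min_width=12, slack=5)
Line 9: ['microwave', 'that', 'so'] (min_width=17, slack=0)
Line 10: ['forest', 'curtain'] (min_width=14, slack=3)
Line 11: ['standard', 'clean'] (min_width=14, slack=3)
Total lines: 11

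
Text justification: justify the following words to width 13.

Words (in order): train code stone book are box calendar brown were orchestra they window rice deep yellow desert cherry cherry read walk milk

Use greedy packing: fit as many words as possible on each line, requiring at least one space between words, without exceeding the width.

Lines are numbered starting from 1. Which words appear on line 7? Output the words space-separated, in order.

Answer: they window

Derivation:
Line 1: ['train', 'code'] (min_width=10, slack=3)
Line 2: ['stone', 'book'] (min_width=10, slack=3)
Line 3: ['are', 'box'] (min_width=7, slack=6)
Line 4: ['calendar'] (min_width=8, slack=5)
Line 5: ['brown', 'were'] (min_width=10, slack=3)
Line 6: ['orchestra'] (min_width=9, slack=4)
Line 7: ['they', 'window'] (min_width=11, slack=2)
Line 8: ['rice', 'deep'] (min_width=9, slack=4)
Line 9: ['yellow', 'desert'] (min_width=13, slack=0)
Line 10: ['cherry', 'cherry'] (min_width=13, slack=0)
Line 11: ['read', 'walk'] (min_width=9, slack=4)
Line 12: ['milk'] (min_width=4, slack=9)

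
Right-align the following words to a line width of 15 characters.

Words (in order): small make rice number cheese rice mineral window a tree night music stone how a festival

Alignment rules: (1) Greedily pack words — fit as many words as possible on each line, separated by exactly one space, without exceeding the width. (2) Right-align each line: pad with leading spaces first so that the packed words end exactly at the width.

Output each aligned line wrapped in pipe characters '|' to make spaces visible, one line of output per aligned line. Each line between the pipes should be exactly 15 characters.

Line 1: ['small', 'make', 'rice'] (min_width=15, slack=0)
Line 2: ['number', 'cheese'] (min_width=13, slack=2)
Line 3: ['rice', 'mineral'] (min_width=12, slack=3)
Line 4: ['window', 'a', 'tree'] (min_width=13, slack=2)
Line 5: ['night', 'music'] (min_width=11, slack=4)
Line 6: ['stone', 'how', 'a'] (min_width=11, slack=4)
Line 7: ['festival'] (min_width=8, slack=7)

Answer: |small make rice|
|  number cheese|
|   rice mineral|
|  window a tree|
|    night music|
|    stone how a|
|       festival|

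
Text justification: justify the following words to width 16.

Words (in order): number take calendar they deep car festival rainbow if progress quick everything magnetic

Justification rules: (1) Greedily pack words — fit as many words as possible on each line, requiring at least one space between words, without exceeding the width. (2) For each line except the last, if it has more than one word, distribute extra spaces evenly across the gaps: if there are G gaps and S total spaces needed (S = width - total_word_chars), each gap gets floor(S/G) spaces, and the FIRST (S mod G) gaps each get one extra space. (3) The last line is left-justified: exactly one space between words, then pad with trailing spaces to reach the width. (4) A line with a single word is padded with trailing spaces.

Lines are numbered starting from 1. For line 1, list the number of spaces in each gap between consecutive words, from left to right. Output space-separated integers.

Answer: 6

Derivation:
Line 1: ['number', 'take'] (min_width=11, slack=5)
Line 2: ['calendar', 'they'] (min_width=13, slack=3)
Line 3: ['deep', 'car'] (min_width=8, slack=8)
Line 4: ['festival', 'rainbow'] (min_width=16, slack=0)
Line 5: ['if', 'progress'] (min_width=11, slack=5)
Line 6: ['quick', 'everything'] (min_width=16, slack=0)
Line 7: ['magnetic'] (min_width=8, slack=8)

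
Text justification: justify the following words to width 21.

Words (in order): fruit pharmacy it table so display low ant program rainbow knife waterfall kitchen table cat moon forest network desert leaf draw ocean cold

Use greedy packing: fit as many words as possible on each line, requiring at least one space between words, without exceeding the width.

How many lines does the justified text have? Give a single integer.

Line 1: ['fruit', 'pharmacy', 'it'] (min_width=17, slack=4)
Line 2: ['table', 'so', 'display', 'low'] (min_width=20, slack=1)
Line 3: ['ant', 'program', 'rainbow'] (min_width=19, slack=2)
Line 4: ['knife', 'waterfall'] (min_width=15, slack=6)
Line 5: ['kitchen', 'table', 'cat'] (min_width=17, slack=4)
Line 6: ['moon', 'forest', 'network'] (min_width=19, slack=2)
Line 7: ['desert', 'leaf', 'draw'] (min_width=16, slack=5)
Line 8: ['ocean', 'cold'] (min_width=10, slack=11)
Total lines: 8

Answer: 8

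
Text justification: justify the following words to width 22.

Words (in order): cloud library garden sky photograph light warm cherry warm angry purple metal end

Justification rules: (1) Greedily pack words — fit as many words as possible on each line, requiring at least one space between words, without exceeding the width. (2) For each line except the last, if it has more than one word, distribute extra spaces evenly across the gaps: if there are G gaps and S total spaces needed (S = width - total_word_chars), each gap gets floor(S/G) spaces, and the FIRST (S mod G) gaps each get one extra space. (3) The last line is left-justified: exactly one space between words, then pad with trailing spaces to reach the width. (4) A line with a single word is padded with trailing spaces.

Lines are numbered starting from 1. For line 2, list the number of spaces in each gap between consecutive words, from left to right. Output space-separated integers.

Line 1: ['cloud', 'library', 'garden'] (min_width=20, slack=2)
Line 2: ['sky', 'photograph', 'light'] (min_width=20, slack=2)
Line 3: ['warm', 'cherry', 'warm', 'angry'] (min_width=22, slack=0)
Line 4: ['purple', 'metal', 'end'] (min_width=16, slack=6)

Answer: 2 2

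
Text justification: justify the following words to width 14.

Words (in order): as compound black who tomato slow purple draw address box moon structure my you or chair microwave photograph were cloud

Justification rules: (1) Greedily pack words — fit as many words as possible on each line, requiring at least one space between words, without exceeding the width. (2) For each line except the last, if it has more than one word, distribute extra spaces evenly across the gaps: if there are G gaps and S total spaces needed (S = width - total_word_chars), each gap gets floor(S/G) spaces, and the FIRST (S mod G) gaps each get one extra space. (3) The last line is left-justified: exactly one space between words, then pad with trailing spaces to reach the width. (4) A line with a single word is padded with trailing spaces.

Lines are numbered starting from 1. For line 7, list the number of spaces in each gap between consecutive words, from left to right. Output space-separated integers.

Answer: 4 3

Derivation:
Line 1: ['as', 'compound'] (min_width=11, slack=3)
Line 2: ['black', 'who'] (min_width=9, slack=5)
Line 3: ['tomato', 'slow'] (min_width=11, slack=3)
Line 4: ['purple', 'draw'] (min_width=11, slack=3)
Line 5: ['address', 'box'] (min_width=11, slack=3)
Line 6: ['moon', 'structure'] (min_width=14, slack=0)
Line 7: ['my', 'you', 'or'] (min_width=9, slack=5)
Line 8: ['chair'] (min_width=5, slack=9)
Line 9: ['microwave'] (min_width=9, slack=5)
Line 10: ['photograph'] (min_width=10, slack=4)
Line 11: ['were', 'cloud'] (min_width=10, slack=4)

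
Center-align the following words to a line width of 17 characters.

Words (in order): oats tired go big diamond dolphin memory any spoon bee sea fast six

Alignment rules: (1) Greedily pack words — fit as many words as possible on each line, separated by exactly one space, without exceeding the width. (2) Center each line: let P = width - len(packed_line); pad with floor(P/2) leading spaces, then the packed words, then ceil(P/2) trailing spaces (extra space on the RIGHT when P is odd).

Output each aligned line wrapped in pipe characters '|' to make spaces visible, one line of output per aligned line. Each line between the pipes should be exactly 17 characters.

Line 1: ['oats', 'tired', 'go', 'big'] (min_width=17, slack=0)
Line 2: ['diamond', 'dolphin'] (min_width=15, slack=2)
Line 3: ['memory', 'any', 'spoon'] (min_width=16, slack=1)
Line 4: ['bee', 'sea', 'fast', 'six'] (min_width=16, slack=1)

Answer: |oats tired go big|
| diamond dolphin |
|memory any spoon |
|bee sea fast six |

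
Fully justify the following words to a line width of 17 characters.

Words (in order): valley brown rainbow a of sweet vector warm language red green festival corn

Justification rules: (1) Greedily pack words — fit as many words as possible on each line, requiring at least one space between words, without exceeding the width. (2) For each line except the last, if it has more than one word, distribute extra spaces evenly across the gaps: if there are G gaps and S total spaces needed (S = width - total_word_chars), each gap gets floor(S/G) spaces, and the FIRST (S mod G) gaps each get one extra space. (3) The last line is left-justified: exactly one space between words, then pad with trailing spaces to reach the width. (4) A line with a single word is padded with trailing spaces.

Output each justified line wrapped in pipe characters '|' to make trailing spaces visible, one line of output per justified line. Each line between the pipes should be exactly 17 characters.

Answer: |valley      brown|
|rainbow    a   of|
|sweet vector warm|
|language      red|
|green    festival|
|corn             |

Derivation:
Line 1: ['valley', 'brown'] (min_width=12, slack=5)
Line 2: ['rainbow', 'a', 'of'] (min_width=12, slack=5)
Line 3: ['sweet', 'vector', 'warm'] (min_width=17, slack=0)
Line 4: ['language', 'red'] (min_width=12, slack=5)
Line 5: ['green', 'festival'] (min_width=14, slack=3)
Line 6: ['corn'] (min_width=4, slack=13)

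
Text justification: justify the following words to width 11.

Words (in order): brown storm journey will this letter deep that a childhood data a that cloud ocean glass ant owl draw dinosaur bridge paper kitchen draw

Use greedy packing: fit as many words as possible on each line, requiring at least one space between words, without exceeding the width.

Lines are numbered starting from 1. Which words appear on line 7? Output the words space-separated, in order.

Answer: data a that

Derivation:
Line 1: ['brown', 'storm'] (min_width=11, slack=0)
Line 2: ['journey'] (min_width=7, slack=4)
Line 3: ['will', 'this'] (min_width=9, slack=2)
Line 4: ['letter', 'deep'] (min_width=11, slack=0)
Line 5: ['that', 'a'] (min_width=6, slack=5)
Line 6: ['childhood'] (min_width=9, slack=2)
Line 7: ['data', 'a', 'that'] (min_width=11, slack=0)
Line 8: ['cloud', 'ocean'] (min_width=11, slack=0)
Line 9: ['glass', 'ant'] (min_width=9, slack=2)
Line 10: ['owl', 'draw'] (min_width=8, slack=3)
Line 11: ['dinosaur'] (min_width=8, slack=3)
Line 12: ['bridge'] (min_width=6, slack=5)
Line 13: ['paper'] (min_width=5, slack=6)
Line 14: ['kitchen'] (min_width=7, slack=4)
Line 15: ['draw'] (min_width=4, slack=7)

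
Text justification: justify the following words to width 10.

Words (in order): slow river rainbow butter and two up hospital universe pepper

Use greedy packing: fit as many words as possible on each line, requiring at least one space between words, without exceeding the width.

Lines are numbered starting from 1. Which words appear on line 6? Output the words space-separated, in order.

Line 1: ['slow', 'river'] (min_width=10, slack=0)
Line 2: ['rainbow'] (min_width=7, slack=3)
Line 3: ['butter', 'and'] (min_width=10, slack=0)
Line 4: ['two', 'up'] (min_width=6, slack=4)
Line 5: ['hospital'] (min_width=8, slack=2)
Line 6: ['universe'] (min_width=8, slack=2)
Line 7: ['pepper'] (min_width=6, slack=4)

Answer: universe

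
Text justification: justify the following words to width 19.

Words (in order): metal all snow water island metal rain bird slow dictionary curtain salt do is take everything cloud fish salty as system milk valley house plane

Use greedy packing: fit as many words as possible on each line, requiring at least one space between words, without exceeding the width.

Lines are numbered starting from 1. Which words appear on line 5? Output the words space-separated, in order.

Answer: salt do is take

Derivation:
Line 1: ['metal', 'all', 'snow'] (min_width=14, slack=5)
Line 2: ['water', 'island', 'metal'] (min_width=18, slack=1)
Line 3: ['rain', 'bird', 'slow'] (min_width=14, slack=5)
Line 4: ['dictionary', 'curtain'] (min_width=18, slack=1)
Line 5: ['salt', 'do', 'is', 'take'] (min_width=15, slack=4)
Line 6: ['everything', 'cloud'] (min_width=16, slack=3)
Line 7: ['fish', 'salty', 'as'] (min_width=13, slack=6)
Line 8: ['system', 'milk', 'valley'] (min_width=18, slack=1)
Line 9: ['house', 'plane'] (min_width=11, slack=8)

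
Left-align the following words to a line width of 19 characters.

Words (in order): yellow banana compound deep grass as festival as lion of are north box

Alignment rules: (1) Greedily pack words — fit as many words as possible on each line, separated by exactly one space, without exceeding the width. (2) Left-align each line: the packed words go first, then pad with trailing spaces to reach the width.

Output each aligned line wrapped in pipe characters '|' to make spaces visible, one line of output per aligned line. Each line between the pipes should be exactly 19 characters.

Line 1: ['yellow', 'banana'] (min_width=13, slack=6)
Line 2: ['compound', 'deep', 'grass'] (min_width=19, slack=0)
Line 3: ['as', 'festival', 'as', 'lion'] (min_width=19, slack=0)
Line 4: ['of', 'are', 'north', 'box'] (min_width=16, slack=3)

Answer: |yellow banana      |
|compound deep grass|
|as festival as lion|
|of are north box   |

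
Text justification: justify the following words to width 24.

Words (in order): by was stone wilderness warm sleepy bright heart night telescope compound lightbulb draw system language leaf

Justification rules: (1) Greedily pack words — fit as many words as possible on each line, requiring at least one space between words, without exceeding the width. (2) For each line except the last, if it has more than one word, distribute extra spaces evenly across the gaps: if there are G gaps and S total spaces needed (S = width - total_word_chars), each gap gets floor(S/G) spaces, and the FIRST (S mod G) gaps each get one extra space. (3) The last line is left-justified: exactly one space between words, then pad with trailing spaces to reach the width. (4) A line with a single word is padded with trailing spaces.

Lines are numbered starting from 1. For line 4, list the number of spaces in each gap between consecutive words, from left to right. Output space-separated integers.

Answer: 3 2

Derivation:
Line 1: ['by', 'was', 'stone', 'wilderness'] (min_width=23, slack=1)
Line 2: ['warm', 'sleepy', 'bright', 'heart'] (min_width=24, slack=0)
Line 3: ['night', 'telescope', 'compound'] (min_width=24, slack=0)
Line 4: ['lightbulb', 'draw', 'system'] (min_width=21, slack=3)
Line 5: ['language', 'leaf'] (min_width=13, slack=11)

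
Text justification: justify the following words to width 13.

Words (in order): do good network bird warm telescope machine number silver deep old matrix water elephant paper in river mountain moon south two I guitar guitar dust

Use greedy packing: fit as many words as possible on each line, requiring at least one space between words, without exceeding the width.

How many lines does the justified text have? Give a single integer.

Line 1: ['do', 'good'] (min_width=7, slack=6)
Line 2: ['network', 'bird'] (min_width=12, slack=1)
Line 3: ['warm'] (min_width=4, slack=9)
Line 4: ['telescope'] (min_width=9, slack=4)
Line 5: ['machine'] (min_width=7, slack=6)
Line 6: ['number', 'silver'] (min_width=13, slack=0)
Line 7: ['deep', 'old'] (min_width=8, slack=5)
Line 8: ['matrix', 'water'] (min_width=12, slack=1)
Line 9: ['elephant'] (min_width=8, slack=5)
Line 10: ['paper', 'in'] (min_width=8, slack=5)
Line 11: ['river'] (min_width=5, slack=8)
Line 12: ['mountain', 'moon'] (min_width=13, slack=0)
Line 13: ['south', 'two', 'I'] (min_width=11, slack=2)
Line 14: ['guitar', 'guitar'] (min_width=13, slack=0)
Line 15: ['dust'] (min_width=4, slack=9)
Total lines: 15

Answer: 15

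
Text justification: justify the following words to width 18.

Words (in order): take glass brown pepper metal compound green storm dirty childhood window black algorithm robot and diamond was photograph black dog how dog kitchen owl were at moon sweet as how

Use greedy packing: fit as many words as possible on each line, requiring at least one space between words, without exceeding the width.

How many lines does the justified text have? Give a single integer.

Line 1: ['take', 'glass', 'brown'] (min_width=16, slack=2)
Line 2: ['pepper', 'metal'] (min_width=12, slack=6)
Line 3: ['compound', 'green'] (min_width=14, slack=4)
Line 4: ['storm', 'dirty'] (min_width=11, slack=7)
Line 5: ['childhood', 'window'] (min_width=16, slack=2)
Line 6: ['black', 'algorithm'] (min_width=15, slack=3)
Line 7: ['robot', 'and', 'diamond'] (min_width=17, slack=1)
Line 8: ['was', 'photograph'] (min_width=14, slack=4)
Line 9: ['black', 'dog', 'how', 'dog'] (min_width=17, slack=1)
Line 10: ['kitchen', 'owl', 'were'] (min_width=16, slack=2)
Line 11: ['at', 'moon', 'sweet', 'as'] (min_width=16, slack=2)
Line 12: ['how'] (min_width=3, slack=15)
Total lines: 12

Answer: 12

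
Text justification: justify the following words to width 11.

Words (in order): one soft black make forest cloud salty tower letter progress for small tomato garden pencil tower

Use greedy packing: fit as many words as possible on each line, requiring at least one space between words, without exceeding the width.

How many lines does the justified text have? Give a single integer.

Line 1: ['one', 'soft'] (min_width=8, slack=3)
Line 2: ['black', 'make'] (min_width=10, slack=1)
Line 3: ['forest'] (min_width=6, slack=5)
Line 4: ['cloud', 'salty'] (min_width=11, slack=0)
Line 5: ['tower'] (min_width=5, slack=6)
Line 6: ['letter'] (min_width=6, slack=5)
Line 7: ['progress'] (min_width=8, slack=3)
Line 8: ['for', 'small'] (min_width=9, slack=2)
Line 9: ['tomato'] (min_width=6, slack=5)
Line 10: ['garden'] (min_width=6, slack=5)
Line 11: ['pencil'] (min_width=6, slack=5)
Line 12: ['tower'] (min_width=5, slack=6)
Total lines: 12

Answer: 12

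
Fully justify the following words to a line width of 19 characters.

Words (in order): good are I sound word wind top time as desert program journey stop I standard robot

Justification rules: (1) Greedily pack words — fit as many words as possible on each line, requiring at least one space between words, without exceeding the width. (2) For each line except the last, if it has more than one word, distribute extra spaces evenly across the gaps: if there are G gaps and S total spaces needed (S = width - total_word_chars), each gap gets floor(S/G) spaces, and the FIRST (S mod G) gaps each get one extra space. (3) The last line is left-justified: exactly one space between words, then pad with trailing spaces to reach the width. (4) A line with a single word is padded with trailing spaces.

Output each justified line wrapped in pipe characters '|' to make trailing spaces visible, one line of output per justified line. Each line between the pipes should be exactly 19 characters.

Answer: |good  are  I  sound|
|word  wind top time|
|as  desert  program|
|journey    stop   I|
|standard robot     |

Derivation:
Line 1: ['good', 'are', 'I', 'sound'] (min_width=16, slack=3)
Line 2: ['word', 'wind', 'top', 'time'] (min_width=18, slack=1)
Line 3: ['as', 'desert', 'program'] (min_width=17, slack=2)
Line 4: ['journey', 'stop', 'I'] (min_width=14, slack=5)
Line 5: ['standard', 'robot'] (min_width=14, slack=5)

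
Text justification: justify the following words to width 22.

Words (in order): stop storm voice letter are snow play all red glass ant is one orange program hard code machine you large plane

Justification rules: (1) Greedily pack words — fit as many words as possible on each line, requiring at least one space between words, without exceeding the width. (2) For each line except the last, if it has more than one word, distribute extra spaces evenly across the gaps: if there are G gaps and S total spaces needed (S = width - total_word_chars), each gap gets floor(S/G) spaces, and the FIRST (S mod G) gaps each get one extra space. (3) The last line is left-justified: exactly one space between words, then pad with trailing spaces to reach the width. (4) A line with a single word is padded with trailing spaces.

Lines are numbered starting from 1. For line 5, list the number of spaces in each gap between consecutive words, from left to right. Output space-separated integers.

Line 1: ['stop', 'storm', 'voice'] (min_width=16, slack=6)
Line 2: ['letter', 'are', 'snow', 'play'] (min_width=20, slack=2)
Line 3: ['all', 'red', 'glass', 'ant', 'is'] (min_width=20, slack=2)
Line 4: ['one', 'orange', 'program'] (min_width=18, slack=4)
Line 5: ['hard', 'code', 'machine', 'you'] (min_width=21, slack=1)
Line 6: ['large', 'plane'] (min_width=11, slack=11)

Answer: 2 1 1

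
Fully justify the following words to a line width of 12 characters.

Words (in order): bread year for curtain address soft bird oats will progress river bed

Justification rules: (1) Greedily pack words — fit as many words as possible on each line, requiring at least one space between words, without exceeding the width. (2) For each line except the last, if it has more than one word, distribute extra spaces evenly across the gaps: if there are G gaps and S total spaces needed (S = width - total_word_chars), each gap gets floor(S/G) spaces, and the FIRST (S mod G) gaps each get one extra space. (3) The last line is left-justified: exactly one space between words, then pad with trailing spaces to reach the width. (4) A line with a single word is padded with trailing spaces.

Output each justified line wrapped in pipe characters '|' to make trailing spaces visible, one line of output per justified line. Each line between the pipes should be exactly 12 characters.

Line 1: ['bread', 'year'] (min_width=10, slack=2)
Line 2: ['for', 'curtain'] (min_width=11, slack=1)
Line 3: ['address', 'soft'] (min_width=12, slack=0)
Line 4: ['bird', 'oats'] (min_width=9, slack=3)
Line 5: ['will'] (min_width=4, slack=8)
Line 6: ['progress'] (min_width=8, slack=4)
Line 7: ['river', 'bed'] (min_width=9, slack=3)

Answer: |bread   year|
|for  curtain|
|address soft|
|bird    oats|
|will        |
|progress    |
|river bed   |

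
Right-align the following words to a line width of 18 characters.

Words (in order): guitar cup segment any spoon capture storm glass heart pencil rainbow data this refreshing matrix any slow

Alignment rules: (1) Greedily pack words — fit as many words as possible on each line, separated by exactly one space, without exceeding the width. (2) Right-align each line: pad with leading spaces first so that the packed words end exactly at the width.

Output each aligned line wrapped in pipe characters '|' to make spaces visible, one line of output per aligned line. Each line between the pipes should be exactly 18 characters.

Answer: |guitar cup segment|
| any spoon capture|
| storm glass heart|
|    pencil rainbow|
|         data this|
| refreshing matrix|
|          any slow|

Derivation:
Line 1: ['guitar', 'cup', 'segment'] (min_width=18, slack=0)
Line 2: ['any', 'spoon', 'capture'] (min_width=17, slack=1)
Line 3: ['storm', 'glass', 'heart'] (min_width=17, slack=1)
Line 4: ['pencil', 'rainbow'] (min_width=14, slack=4)
Line 5: ['data', 'this'] (min_width=9, slack=9)
Line 6: ['refreshing', 'matrix'] (min_width=17, slack=1)
Line 7: ['any', 'slow'] (min_width=8, slack=10)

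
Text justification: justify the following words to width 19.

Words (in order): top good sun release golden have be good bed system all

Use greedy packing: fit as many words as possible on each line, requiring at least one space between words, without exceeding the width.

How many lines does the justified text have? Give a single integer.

Answer: 4

Derivation:
Line 1: ['top', 'good', 'sun'] (min_width=12, slack=7)
Line 2: ['release', 'golden', 'have'] (min_width=19, slack=0)
Line 3: ['be', 'good', 'bed', 'system'] (min_width=18, slack=1)
Line 4: ['all'] (min_width=3, slack=16)
Total lines: 4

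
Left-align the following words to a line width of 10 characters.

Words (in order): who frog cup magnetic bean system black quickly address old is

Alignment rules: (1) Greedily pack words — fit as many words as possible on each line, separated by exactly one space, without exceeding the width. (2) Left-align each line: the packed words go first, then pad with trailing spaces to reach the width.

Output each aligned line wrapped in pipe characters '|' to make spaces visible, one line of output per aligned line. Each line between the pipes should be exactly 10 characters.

Line 1: ['who', 'frog'] (min_width=8, slack=2)
Line 2: ['cup'] (min_width=3, slack=7)
Line 3: ['magnetic'] (min_width=8, slack=2)
Line 4: ['bean'] (min_width=4, slack=6)
Line 5: ['system'] (min_width=6, slack=4)
Line 6: ['black'] (min_width=5, slack=5)
Line 7: ['quickly'] (min_width=7, slack=3)
Line 8: ['address'] (min_width=7, slack=3)
Line 9: ['old', 'is'] (min_width=6, slack=4)

Answer: |who frog  |
|cup       |
|magnetic  |
|bean      |
|system    |
|black     |
|quickly   |
|address   |
|old is    |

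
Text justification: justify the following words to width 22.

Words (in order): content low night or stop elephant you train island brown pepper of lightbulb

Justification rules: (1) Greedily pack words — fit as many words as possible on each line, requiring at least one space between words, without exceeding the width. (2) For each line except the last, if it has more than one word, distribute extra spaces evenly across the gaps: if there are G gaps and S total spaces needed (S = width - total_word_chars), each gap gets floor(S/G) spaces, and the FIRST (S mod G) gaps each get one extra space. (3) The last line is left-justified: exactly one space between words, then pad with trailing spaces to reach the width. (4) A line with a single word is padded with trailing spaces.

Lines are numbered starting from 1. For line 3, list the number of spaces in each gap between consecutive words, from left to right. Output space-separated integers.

Answer: 3 3

Derivation:
Line 1: ['content', 'low', 'night', 'or'] (min_width=20, slack=2)
Line 2: ['stop', 'elephant', 'you'] (min_width=17, slack=5)
Line 3: ['train', 'island', 'brown'] (min_width=18, slack=4)
Line 4: ['pepper', 'of', 'lightbulb'] (min_width=19, slack=3)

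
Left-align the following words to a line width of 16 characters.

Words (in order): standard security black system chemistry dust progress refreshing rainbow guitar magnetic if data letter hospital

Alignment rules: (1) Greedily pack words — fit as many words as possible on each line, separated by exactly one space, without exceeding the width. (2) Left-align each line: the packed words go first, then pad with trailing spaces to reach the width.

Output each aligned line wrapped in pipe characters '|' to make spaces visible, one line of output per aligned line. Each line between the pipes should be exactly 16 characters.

Line 1: ['standard'] (min_width=8, slack=8)
Line 2: ['security', 'black'] (min_width=14, slack=2)
Line 3: ['system', 'chemistry'] (min_width=16, slack=0)
Line 4: ['dust', 'progress'] (min_width=13, slack=3)
Line 5: ['refreshing'] (min_width=10, slack=6)
Line 6: ['rainbow', 'guitar'] (min_width=14, slack=2)
Line 7: ['magnetic', 'if', 'data'] (min_width=16, slack=0)
Line 8: ['letter', 'hospital'] (min_width=15, slack=1)

Answer: |standard        |
|security black  |
|system chemistry|
|dust progress   |
|refreshing      |
|rainbow guitar  |
|magnetic if data|
|letter hospital |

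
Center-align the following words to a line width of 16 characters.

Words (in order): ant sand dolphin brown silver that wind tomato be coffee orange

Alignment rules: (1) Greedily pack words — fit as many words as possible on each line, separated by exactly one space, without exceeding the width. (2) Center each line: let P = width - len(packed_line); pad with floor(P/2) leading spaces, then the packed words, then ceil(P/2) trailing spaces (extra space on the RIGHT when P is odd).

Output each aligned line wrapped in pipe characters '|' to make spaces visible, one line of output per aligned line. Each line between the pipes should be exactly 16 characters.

Answer: |ant sand dolphin|
|  brown silver  |
|that wind tomato|
|be coffee orange|

Derivation:
Line 1: ['ant', 'sand', 'dolphin'] (min_width=16, slack=0)
Line 2: ['brown', 'silver'] (min_width=12, slack=4)
Line 3: ['that', 'wind', 'tomato'] (min_width=16, slack=0)
Line 4: ['be', 'coffee', 'orange'] (min_width=16, slack=0)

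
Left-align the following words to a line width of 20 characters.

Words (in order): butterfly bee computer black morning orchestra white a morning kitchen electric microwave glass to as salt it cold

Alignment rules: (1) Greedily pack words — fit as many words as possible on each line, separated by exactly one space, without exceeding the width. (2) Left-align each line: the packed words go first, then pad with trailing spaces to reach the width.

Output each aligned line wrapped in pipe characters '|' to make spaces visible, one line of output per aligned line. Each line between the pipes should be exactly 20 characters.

Line 1: ['butterfly', 'bee'] (min_width=13, slack=7)
Line 2: ['computer', 'black'] (min_width=14, slack=6)
Line 3: ['morning', 'orchestra'] (min_width=17, slack=3)
Line 4: ['white', 'a', 'morning'] (min_width=15, slack=5)
Line 5: ['kitchen', 'electric'] (min_width=16, slack=4)
Line 6: ['microwave', 'glass', 'to'] (min_width=18, slack=2)
Line 7: ['as', 'salt', 'it', 'cold'] (min_width=15, slack=5)

Answer: |butterfly bee       |
|computer black      |
|morning orchestra   |
|white a morning     |
|kitchen electric    |
|microwave glass to  |
|as salt it cold     |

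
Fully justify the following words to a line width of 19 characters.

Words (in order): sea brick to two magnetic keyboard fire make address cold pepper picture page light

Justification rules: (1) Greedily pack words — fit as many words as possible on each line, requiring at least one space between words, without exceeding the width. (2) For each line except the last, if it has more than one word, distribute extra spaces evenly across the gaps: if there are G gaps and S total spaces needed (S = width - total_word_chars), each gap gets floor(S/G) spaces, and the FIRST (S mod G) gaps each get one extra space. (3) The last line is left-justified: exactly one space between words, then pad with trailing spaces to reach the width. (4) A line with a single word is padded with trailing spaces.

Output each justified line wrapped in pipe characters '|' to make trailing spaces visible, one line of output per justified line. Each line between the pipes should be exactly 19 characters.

Answer: |sea  brick  to  two|
|magnetic   keyboard|
|fire  make  address|
|cold pepper picture|
|page light         |

Derivation:
Line 1: ['sea', 'brick', 'to', 'two'] (min_width=16, slack=3)
Line 2: ['magnetic', 'keyboard'] (min_width=17, slack=2)
Line 3: ['fire', 'make', 'address'] (min_width=17, slack=2)
Line 4: ['cold', 'pepper', 'picture'] (min_width=19, slack=0)
Line 5: ['page', 'light'] (min_width=10, slack=9)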